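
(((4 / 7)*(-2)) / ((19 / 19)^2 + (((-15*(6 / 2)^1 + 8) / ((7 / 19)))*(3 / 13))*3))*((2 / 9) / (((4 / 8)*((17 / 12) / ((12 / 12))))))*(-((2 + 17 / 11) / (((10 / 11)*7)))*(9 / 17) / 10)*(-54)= 657072 / 78846425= 0.01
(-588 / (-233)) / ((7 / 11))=924 / 233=3.97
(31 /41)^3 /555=29791 /38251155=0.00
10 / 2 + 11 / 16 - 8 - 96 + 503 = 6475 / 16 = 404.69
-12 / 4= -3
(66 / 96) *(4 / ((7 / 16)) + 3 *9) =2783 / 112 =24.85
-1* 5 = -5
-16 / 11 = -1.45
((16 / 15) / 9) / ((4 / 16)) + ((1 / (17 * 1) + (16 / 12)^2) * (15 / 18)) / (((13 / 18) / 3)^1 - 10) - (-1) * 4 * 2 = 10059421 / 1209465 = 8.32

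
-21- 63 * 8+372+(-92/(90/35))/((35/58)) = -9553/45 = -212.29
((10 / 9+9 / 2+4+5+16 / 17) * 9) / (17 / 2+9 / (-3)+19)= 5.71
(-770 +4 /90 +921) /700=971 /4500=0.22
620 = 620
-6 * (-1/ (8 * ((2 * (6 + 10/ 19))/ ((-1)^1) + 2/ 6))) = -171/ 2900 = -0.06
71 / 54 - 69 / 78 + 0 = 151 / 351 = 0.43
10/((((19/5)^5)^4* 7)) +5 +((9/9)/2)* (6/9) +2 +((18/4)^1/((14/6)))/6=3452907561887642172874932349/451079681490551498320267212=7.65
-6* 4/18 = -1.33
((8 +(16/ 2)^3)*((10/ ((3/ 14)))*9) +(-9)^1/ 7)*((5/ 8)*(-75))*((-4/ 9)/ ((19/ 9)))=573296625/ 266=2155250.47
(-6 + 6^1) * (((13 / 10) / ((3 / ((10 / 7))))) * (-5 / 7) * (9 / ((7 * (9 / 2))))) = 0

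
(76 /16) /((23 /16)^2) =1216 /529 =2.30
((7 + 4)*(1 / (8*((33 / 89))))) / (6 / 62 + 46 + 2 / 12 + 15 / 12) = 0.08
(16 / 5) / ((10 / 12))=3.84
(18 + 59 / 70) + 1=1389 / 70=19.84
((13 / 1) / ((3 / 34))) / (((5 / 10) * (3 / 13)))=11492 / 9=1276.89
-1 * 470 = -470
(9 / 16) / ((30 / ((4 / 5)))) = 3 / 200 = 0.02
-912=-912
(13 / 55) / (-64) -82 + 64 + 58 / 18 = -468277 / 31680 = -14.78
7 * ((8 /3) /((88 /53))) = 11.24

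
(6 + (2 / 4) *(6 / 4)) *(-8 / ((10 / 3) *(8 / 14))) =-567 / 20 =-28.35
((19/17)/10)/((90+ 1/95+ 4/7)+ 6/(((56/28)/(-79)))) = -2527/3310512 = -0.00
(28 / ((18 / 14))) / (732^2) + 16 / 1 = 19289713 / 1205604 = 16.00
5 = 5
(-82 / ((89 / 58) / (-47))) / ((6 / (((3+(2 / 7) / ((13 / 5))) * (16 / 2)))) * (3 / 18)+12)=506076448 / 2426051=208.60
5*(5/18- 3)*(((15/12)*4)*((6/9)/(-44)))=1225/1188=1.03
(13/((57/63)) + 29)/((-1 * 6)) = -412/57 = -7.23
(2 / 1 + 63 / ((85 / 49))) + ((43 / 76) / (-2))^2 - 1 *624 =-1150029267 / 1963840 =-585.60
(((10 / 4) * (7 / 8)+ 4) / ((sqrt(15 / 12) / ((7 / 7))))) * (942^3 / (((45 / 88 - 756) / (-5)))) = 101143523448 * sqrt(5) / 7387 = 30616460.53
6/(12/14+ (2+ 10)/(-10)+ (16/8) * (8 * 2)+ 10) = 35/243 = 0.14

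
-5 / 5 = -1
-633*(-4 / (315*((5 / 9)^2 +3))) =5697 / 2345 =2.43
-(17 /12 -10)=103 /12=8.58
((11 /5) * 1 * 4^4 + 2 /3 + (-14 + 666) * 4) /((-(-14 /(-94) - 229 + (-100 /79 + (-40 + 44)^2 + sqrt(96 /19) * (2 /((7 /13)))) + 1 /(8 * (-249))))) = 631604002084641051648 * sqrt(114) /11657121267416579307695 + 34589565659241092594192 /2331424253483315861539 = 15.41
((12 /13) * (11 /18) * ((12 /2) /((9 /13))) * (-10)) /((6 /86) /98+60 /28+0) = -1854160 /81297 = -22.81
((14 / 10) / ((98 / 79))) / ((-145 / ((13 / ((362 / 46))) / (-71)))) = 23621 / 130437650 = 0.00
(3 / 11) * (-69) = -207 / 11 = -18.82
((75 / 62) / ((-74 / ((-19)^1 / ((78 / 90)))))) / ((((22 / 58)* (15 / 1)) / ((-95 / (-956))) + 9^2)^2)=721052375 / 38458716556156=0.00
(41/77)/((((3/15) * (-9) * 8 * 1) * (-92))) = 205/510048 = 0.00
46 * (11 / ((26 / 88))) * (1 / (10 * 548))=0.31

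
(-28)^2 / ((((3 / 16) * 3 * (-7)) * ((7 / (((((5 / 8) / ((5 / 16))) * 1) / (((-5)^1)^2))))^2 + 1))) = -7168 / 275661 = -0.03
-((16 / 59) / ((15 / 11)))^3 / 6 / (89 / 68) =-185360384 / 185072151375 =-0.00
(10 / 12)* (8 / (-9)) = -20 / 27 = -0.74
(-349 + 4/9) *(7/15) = -21959/135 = -162.66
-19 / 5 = -3.80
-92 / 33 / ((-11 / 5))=460 / 363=1.27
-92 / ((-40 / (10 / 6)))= 23 / 6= 3.83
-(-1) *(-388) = -388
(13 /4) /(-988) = -1 /304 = -0.00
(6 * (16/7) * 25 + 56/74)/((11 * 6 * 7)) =44498/59829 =0.74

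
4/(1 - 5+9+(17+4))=2/13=0.15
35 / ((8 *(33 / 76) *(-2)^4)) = 0.63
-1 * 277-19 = -296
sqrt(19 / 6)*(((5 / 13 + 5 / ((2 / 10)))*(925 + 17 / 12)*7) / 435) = 856009*sqrt(114) / 13572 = 673.42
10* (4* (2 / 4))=20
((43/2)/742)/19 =0.00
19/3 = 6.33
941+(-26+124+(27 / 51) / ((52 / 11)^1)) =918575 / 884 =1039.11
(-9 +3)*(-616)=3696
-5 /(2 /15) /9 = -25 /6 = -4.17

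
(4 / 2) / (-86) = -1 / 43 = -0.02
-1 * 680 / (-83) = 680 / 83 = 8.19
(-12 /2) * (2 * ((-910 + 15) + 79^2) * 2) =-128304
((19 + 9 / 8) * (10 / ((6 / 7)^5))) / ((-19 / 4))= -91.57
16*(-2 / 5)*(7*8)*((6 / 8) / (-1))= 1344 / 5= 268.80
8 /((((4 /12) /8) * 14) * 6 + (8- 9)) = 16 /5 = 3.20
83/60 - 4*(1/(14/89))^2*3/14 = -684421/20580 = -33.26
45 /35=9 /7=1.29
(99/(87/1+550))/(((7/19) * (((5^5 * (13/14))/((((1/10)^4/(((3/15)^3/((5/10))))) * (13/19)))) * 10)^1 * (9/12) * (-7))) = -33/2786875000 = -0.00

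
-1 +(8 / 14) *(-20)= -87 / 7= -12.43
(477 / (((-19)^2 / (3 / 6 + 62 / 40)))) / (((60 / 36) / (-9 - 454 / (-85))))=-5.95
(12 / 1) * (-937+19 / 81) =-303512 / 27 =-11241.19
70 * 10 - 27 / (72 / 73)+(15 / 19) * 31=105959 / 152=697.10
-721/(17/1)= -42.41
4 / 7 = 0.57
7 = 7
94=94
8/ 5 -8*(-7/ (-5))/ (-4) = 22/ 5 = 4.40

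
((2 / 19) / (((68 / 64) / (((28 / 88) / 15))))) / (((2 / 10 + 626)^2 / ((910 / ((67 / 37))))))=18855200 / 7000956837633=0.00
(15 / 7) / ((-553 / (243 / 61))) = -3645 / 236131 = -0.02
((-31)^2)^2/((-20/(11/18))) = -10158731/360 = -28218.70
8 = 8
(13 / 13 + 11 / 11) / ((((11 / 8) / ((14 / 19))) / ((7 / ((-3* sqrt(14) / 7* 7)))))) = -112* sqrt(14) / 627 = -0.67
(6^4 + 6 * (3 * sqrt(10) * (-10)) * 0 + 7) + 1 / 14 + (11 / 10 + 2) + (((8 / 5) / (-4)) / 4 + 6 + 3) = 18411 / 14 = 1315.07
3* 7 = 21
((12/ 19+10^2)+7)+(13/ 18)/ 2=73867/ 684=107.99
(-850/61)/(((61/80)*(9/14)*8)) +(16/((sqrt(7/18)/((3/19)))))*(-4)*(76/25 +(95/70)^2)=-181296*sqrt(14)/8575-119000/33489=-82.66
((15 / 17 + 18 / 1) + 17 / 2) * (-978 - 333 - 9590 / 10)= -1056685 / 17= -62157.94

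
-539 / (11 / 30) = -1470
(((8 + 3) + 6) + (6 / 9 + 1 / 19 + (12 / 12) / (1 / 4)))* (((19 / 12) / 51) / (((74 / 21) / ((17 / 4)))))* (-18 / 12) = -1.22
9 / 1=9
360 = 360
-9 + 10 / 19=-161 / 19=-8.47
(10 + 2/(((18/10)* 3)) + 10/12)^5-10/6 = 81053686603085/459165024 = 176524.09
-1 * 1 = -1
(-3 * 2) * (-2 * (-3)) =-36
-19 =-19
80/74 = 40/37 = 1.08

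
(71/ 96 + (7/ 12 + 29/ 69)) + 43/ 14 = 24805/ 5152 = 4.81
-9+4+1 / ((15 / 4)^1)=-71 / 15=-4.73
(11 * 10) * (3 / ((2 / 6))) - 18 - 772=200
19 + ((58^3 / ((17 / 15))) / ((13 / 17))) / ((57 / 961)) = 937517853 / 247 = 3795618.84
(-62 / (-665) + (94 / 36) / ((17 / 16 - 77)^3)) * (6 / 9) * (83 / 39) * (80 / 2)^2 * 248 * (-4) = -2109429356130082816 / 10047750382215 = -209940.46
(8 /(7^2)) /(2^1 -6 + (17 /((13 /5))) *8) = 26 /7693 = 0.00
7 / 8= 0.88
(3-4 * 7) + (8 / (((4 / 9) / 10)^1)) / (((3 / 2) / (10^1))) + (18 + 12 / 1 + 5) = 1210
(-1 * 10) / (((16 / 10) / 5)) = -125 / 4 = -31.25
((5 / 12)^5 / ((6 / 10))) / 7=15625 / 5225472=0.00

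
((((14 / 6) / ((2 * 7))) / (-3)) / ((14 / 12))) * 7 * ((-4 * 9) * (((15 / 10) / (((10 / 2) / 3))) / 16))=27 / 40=0.68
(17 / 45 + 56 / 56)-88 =-3898 / 45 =-86.62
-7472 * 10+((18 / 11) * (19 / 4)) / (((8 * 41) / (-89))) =-539194739 / 7216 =-74722.11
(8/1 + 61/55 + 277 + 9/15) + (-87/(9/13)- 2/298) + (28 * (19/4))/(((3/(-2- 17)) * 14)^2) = 188.25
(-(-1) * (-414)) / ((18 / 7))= -161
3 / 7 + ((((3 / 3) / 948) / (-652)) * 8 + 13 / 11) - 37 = -210539027 / 5949174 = -35.39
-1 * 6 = -6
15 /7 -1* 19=-118 /7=-16.86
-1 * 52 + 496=444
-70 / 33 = -2.12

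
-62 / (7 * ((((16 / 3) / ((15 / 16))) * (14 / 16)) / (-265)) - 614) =369675 / 3661759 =0.10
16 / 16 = 1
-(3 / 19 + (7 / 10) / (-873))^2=-678967249 / 27512856900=-0.02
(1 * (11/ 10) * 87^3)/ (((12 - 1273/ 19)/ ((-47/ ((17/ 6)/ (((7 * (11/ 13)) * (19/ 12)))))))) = 45279324783/ 22100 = 2048838.23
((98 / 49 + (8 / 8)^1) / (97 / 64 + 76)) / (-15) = -64 / 24805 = -0.00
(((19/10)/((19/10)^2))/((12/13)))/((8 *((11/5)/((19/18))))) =325/9504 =0.03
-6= -6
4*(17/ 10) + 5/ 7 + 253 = 9118/ 35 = 260.51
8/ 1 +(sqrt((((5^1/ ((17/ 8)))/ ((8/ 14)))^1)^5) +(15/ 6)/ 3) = 53/ 6 +4900*sqrt(1190)/ 4913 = 43.24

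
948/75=316/25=12.64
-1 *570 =-570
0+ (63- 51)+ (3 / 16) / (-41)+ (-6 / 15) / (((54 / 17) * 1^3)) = 1051163 / 88560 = 11.87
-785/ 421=-1.86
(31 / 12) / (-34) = -31 / 408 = -0.08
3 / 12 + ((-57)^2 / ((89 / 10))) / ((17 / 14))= 1820953 / 6052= 300.88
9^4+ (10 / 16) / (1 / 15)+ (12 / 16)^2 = 105135 / 16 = 6570.94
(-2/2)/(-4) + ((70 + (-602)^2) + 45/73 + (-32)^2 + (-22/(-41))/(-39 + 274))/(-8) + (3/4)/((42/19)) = -894828393041/19693940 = -45436.74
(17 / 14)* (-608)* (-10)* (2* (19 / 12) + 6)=1421200 / 21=67676.19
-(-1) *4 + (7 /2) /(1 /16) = 60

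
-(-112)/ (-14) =-8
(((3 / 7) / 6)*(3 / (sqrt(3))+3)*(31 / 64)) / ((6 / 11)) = 341*sqrt(3) / 5376+341 / 1792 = 0.30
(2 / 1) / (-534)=-0.00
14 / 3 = 4.67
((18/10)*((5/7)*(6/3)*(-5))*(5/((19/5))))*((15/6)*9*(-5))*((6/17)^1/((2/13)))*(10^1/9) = 10968750/2261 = 4851.28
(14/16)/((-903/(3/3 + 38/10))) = -0.00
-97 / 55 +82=4413 / 55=80.24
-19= -19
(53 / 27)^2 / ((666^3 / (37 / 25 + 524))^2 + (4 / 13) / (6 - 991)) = 689733329161045 / 56570496973742158229630844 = 0.00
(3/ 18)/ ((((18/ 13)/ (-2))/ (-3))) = 13/ 18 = 0.72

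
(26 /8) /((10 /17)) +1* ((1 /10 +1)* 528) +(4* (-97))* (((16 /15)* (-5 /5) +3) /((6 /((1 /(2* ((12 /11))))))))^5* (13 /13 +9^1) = 688882603621220897 /1175462461440000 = 586.05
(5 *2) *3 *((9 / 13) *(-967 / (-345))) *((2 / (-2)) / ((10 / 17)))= -147951 / 1495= -98.96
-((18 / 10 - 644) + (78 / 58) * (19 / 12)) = 371241 / 580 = 640.07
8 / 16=0.50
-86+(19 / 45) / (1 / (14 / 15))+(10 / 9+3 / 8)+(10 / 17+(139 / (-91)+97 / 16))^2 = -23932761214261 / 413546515200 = -57.87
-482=-482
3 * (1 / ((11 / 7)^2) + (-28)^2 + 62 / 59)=2356.37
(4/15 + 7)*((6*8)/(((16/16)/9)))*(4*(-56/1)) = -3515904/5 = -703180.80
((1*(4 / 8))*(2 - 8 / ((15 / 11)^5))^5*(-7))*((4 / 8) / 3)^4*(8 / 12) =-283689802062848253908427914 / 61360338954522907733917236328125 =-0.00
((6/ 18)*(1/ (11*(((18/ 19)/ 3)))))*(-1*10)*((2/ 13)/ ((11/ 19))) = -3610/ 14157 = -0.25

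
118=118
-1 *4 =-4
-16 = -16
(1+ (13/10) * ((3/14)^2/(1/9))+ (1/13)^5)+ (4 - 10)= -3247697911/727734280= -4.46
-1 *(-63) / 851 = 63 / 851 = 0.07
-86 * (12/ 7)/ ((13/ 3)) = -3096/ 91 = -34.02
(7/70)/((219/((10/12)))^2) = 5/3453192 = 0.00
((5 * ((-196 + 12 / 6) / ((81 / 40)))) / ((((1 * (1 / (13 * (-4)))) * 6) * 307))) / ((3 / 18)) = 2017600 / 24867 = 81.14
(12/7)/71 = 12/497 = 0.02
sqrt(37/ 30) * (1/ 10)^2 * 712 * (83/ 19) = 7387 * sqrt(1110)/ 7125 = 34.54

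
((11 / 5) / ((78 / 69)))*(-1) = -253 / 130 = -1.95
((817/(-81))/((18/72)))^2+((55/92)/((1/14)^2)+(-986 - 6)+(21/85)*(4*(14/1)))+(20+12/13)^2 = 2611146757667/2167721595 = 1204.56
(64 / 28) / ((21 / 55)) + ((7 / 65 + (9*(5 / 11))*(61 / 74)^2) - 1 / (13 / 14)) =4487590579 / 575554980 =7.80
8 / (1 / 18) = 144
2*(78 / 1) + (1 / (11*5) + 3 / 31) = 266176 / 1705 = 156.11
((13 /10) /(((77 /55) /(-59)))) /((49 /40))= -15340 /343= -44.72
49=49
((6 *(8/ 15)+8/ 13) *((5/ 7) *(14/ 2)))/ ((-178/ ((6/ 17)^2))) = -4464/ 334373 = -0.01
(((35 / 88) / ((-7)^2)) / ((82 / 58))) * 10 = 725 / 12628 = 0.06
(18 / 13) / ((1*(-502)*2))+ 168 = 1096359 / 6526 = 168.00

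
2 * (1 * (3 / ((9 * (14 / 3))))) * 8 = 8 / 7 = 1.14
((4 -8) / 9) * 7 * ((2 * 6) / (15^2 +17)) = -56 / 363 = -0.15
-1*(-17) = 17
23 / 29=0.79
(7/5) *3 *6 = 126/5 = 25.20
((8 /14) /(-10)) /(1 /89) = -178 /35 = -5.09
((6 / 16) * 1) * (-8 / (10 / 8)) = -12 / 5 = -2.40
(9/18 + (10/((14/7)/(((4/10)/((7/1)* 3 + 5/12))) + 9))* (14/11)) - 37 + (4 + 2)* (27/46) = -32.87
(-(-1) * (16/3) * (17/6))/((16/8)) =7.56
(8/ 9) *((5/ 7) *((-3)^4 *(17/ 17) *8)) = 2880/ 7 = 411.43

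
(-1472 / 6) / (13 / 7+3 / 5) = -12880 / 129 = -99.84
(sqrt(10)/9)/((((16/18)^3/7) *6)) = 0.58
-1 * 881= -881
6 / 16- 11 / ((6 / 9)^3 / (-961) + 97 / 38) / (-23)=260409063 / 463046120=0.56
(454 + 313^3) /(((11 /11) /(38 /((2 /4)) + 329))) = 12419224155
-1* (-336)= 336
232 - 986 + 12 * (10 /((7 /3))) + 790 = 612 /7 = 87.43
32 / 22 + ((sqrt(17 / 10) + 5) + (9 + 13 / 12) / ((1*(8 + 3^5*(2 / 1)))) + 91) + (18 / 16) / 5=sqrt(170) / 10 + 15927047 / 163020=99.00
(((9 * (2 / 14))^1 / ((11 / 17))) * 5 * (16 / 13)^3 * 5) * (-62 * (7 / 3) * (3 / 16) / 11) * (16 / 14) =-485683200 / 1860859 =-261.00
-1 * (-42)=42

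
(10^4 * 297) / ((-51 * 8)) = -123750 / 17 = -7279.41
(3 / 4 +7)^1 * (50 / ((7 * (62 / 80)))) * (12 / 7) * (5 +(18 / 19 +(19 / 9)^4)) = 6434984000 / 2036097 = 3160.45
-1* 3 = -3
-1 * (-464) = 464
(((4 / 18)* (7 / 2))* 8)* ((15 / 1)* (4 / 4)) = 93.33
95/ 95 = 1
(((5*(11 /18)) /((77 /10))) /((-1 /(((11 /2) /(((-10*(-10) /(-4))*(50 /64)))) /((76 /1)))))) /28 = 11 /209475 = 0.00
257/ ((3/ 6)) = 514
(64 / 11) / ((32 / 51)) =9.27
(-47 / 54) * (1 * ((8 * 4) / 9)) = -752 / 243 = -3.09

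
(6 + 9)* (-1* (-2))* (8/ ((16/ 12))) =180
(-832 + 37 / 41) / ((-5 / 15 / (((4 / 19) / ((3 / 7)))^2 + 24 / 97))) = 5248367800 / 4307091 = 1218.54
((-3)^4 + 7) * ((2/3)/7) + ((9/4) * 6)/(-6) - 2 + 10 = 1187/84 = 14.13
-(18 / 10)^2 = -3.24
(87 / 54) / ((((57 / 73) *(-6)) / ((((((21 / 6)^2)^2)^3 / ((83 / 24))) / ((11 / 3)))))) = -29302005004517 / 319739904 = -91643.25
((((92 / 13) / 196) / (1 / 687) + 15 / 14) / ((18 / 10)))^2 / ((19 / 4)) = 335439225 / 7709611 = 43.51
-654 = -654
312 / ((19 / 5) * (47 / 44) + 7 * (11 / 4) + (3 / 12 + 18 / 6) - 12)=21.43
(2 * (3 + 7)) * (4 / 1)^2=320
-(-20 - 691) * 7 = 4977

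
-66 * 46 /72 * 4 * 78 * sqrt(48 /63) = -52624 * sqrt(21) /21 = -11483.50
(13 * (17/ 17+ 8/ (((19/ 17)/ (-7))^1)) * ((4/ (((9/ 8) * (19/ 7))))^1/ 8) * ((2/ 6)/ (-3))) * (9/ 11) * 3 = 113204/ 3971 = 28.51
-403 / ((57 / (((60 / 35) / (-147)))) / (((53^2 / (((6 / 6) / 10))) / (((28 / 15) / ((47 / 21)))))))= 2660263450 / 957999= 2776.90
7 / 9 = 0.78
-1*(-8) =8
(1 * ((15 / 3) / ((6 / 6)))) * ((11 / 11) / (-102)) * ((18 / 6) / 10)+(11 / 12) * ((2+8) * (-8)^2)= 119677 / 204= 586.65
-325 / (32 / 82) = -13325 / 16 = -832.81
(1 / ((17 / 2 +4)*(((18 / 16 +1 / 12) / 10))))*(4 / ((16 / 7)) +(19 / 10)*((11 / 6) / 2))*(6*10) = 20112 / 145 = 138.70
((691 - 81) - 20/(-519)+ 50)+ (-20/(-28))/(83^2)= 16519273475/25027737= 660.04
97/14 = 6.93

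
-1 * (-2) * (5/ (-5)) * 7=-14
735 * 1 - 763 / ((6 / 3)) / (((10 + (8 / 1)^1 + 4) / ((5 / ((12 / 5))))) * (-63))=3495445 / 4752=735.57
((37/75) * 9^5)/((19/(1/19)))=728271/9025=80.69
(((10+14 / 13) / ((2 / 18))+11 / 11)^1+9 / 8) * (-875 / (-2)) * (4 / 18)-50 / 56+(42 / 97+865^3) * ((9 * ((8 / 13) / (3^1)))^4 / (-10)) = -5248797851267180809 / 6981450840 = -751820498.57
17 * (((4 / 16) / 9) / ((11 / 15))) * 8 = 170 / 33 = 5.15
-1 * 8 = -8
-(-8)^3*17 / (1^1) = 8704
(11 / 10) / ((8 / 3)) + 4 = 353 / 80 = 4.41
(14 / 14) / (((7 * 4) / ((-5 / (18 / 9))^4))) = 625 / 448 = 1.40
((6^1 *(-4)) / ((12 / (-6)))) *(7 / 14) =6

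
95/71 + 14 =1089/71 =15.34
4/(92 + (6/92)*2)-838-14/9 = -16010336/19071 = -839.51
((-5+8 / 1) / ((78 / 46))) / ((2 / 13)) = 23 / 2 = 11.50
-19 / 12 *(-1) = 19 / 12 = 1.58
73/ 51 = 1.43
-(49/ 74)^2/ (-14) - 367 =-366.97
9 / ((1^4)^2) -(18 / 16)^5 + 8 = 498007 / 32768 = 15.20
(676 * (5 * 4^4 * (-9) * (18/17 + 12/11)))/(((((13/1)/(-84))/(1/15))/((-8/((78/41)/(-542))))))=3073607663616/187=16436404618.27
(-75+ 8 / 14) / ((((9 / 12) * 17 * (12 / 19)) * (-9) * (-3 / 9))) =-3.08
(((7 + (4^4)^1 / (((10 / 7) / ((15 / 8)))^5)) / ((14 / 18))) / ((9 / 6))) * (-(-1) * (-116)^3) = -42988466013 / 32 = -1343389562.91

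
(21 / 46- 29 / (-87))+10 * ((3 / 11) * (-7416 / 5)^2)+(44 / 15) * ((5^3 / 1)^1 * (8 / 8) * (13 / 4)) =15182204371 / 2530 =6000871.29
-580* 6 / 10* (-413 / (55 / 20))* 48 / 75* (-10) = -18396672 / 55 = -334484.95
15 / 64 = 0.23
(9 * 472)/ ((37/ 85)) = 361080/ 37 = 9758.92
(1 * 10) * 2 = 20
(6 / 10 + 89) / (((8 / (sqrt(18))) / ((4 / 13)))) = 672 * sqrt(2) / 65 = 14.62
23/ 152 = 0.15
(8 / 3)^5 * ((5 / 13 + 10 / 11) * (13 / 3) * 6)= 12124160 / 2673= 4535.79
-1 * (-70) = 70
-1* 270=-270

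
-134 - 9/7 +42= -653/7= -93.29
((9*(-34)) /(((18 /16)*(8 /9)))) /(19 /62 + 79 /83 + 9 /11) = -147.37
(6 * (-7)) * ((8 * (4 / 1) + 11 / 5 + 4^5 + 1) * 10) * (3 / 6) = -222432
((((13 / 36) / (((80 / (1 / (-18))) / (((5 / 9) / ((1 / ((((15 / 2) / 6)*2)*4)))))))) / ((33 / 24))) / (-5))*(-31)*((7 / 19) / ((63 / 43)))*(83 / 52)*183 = -6748979 / 14626656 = -0.46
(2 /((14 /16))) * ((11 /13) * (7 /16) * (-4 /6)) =-22 /39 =-0.56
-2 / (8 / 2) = -1 / 2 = -0.50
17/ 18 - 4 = -55/ 18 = -3.06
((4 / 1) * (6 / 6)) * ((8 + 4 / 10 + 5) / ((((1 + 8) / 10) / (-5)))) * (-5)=13400 / 9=1488.89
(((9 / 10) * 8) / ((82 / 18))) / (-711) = -0.00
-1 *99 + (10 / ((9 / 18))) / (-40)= -199 / 2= -99.50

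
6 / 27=2 / 9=0.22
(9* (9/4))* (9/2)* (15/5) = 2187/8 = 273.38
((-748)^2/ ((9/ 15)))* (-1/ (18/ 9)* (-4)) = 5595040/ 3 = 1865013.33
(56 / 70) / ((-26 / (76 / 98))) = -76 / 3185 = -0.02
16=16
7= 7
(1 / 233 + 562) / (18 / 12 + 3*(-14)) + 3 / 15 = -430199 / 31455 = -13.68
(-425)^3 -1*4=-76765629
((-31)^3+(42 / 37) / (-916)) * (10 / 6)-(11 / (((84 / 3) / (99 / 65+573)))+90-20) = -1155347197973 / 23131290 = -49947.37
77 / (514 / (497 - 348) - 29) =-11473 / 3807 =-3.01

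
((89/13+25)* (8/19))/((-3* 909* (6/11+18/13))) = -44/17271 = -0.00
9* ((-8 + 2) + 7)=9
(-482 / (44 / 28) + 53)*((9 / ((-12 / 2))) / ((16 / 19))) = 159087 / 352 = 451.95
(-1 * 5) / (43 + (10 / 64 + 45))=-160 / 2821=-0.06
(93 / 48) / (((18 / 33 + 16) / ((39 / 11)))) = 93 / 224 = 0.42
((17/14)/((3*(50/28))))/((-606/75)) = -17/606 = -0.03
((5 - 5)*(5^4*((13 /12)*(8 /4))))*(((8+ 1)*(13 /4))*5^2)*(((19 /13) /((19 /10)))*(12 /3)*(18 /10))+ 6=6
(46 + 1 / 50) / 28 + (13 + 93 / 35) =24221 / 1400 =17.30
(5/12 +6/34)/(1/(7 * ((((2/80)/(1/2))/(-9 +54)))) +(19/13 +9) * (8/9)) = 33033/7678288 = 0.00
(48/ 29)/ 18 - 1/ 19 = 65/ 1653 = 0.04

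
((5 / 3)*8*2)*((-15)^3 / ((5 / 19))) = -342000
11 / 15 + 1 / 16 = 191 / 240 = 0.80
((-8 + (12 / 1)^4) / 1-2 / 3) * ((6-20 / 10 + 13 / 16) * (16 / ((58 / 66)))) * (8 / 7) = 60192176 / 29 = 2075592.28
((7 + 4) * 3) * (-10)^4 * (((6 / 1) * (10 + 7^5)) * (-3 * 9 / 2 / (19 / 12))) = -5394220920000 / 19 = -283906364210.53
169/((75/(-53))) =-8957/75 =-119.43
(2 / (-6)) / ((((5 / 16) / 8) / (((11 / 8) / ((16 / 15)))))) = -11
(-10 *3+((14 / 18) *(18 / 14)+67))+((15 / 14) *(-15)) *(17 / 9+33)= -3659 / 7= -522.71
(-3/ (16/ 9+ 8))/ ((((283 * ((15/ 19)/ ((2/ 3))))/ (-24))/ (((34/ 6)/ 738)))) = 323/ 1914495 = 0.00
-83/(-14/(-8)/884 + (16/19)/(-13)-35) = 5576272/2355659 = 2.37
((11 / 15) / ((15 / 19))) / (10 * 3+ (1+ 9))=209 / 9000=0.02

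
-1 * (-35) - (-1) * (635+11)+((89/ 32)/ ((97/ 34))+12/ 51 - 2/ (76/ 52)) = 341303243/ 501296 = 680.84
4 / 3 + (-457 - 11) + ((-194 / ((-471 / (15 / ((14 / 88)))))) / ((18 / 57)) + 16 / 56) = -343.40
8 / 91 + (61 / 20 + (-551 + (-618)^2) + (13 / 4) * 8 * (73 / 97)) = 67331597747 / 176540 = 381395.70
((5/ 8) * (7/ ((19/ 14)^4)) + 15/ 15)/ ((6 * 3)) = 298391/ 2345778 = 0.13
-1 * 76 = -76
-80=-80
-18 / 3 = -6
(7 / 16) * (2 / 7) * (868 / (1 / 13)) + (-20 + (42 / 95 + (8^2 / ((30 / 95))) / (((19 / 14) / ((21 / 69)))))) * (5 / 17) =63211063 / 44574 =1418.12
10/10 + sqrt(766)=1 + sqrt(766)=28.68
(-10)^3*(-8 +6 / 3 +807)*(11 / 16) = -550687.50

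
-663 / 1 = -663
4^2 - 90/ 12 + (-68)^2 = 9265/ 2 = 4632.50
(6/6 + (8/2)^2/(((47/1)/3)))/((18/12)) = 190/141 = 1.35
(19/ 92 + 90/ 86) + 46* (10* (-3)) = -5454323/ 3956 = -1378.75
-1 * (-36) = 36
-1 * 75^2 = -5625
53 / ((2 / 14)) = 371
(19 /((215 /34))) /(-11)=-646 /2365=-0.27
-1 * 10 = -10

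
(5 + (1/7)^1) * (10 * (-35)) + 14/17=-30586/17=-1799.18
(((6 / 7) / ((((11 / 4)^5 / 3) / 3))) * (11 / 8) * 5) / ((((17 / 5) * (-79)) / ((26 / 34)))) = -2246400 / 2339880697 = -0.00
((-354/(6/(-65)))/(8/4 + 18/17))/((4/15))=75225/16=4701.56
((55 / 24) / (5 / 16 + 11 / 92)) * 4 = 10120 / 477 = 21.22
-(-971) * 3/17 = 2913/17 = 171.35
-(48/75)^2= -256/625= -0.41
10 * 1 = 10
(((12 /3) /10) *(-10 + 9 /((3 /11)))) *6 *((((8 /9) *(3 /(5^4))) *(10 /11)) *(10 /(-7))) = -2944 /9625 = -0.31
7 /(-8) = -0.88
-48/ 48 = -1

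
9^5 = 59049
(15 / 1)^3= 3375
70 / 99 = 0.71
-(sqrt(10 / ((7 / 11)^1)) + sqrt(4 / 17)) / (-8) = sqrt(17) / 68 + sqrt(770) / 56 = 0.56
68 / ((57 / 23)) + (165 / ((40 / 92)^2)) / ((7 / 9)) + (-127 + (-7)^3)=5423801 / 7980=679.67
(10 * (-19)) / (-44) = 95 / 22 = 4.32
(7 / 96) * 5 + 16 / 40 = 367 / 480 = 0.76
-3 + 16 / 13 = -23 / 13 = -1.77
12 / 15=4 / 5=0.80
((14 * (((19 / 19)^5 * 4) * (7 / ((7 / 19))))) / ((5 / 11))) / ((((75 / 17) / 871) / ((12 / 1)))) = 693204512 / 125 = 5545636.10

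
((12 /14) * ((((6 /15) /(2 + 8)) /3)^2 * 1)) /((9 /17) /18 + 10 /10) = 68 /459375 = 0.00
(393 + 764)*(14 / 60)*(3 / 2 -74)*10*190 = -111563725 / 3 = -37187908.33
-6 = -6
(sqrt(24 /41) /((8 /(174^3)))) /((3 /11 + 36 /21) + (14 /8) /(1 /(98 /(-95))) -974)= -517.36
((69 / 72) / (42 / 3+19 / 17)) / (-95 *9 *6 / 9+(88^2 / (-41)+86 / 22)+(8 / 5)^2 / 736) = -101396075 / 1207579817064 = -0.00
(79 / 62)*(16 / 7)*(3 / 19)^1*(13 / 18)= 4108 / 12369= 0.33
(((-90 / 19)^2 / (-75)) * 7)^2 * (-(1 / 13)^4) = -571536 / 3722098081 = -0.00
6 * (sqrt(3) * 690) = 4140 * sqrt(3) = 7170.69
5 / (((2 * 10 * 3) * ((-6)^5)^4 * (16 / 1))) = 0.00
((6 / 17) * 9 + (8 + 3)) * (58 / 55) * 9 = 125802 / 935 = 134.55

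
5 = 5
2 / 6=0.33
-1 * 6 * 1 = -6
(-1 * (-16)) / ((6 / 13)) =104 / 3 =34.67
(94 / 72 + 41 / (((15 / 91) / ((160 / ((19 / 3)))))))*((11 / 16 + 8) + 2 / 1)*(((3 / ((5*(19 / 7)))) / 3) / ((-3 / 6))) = -6018607 / 608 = -9899.02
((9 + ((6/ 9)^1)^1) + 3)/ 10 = 19/ 15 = 1.27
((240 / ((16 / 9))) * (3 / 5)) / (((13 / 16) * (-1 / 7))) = -9072 / 13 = -697.85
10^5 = 100000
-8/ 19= -0.42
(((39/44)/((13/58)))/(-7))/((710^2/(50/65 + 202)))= -57333/252302050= -0.00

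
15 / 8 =1.88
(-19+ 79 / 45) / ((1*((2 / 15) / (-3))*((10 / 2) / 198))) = 76824 / 5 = 15364.80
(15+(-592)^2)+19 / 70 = 24533549 / 70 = 350479.27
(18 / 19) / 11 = 18 / 209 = 0.09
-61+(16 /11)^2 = -7125 /121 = -58.88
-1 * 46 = -46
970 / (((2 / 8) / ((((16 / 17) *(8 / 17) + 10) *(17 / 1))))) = 11709840 / 17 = 688814.12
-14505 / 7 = -2072.14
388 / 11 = 35.27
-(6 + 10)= -16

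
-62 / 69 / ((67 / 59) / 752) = -595.03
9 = 9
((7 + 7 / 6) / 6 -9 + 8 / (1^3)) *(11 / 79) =143 / 2844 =0.05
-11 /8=-1.38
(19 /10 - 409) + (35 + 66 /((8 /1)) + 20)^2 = 287477 /80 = 3593.46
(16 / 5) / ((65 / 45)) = 144 / 65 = 2.22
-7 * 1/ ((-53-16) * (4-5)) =-7/ 69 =-0.10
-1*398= -398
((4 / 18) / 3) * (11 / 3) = 22 / 81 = 0.27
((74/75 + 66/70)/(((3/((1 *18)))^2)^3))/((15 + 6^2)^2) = 1750464/50575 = 34.61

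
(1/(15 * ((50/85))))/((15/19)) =323/2250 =0.14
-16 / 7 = -2.29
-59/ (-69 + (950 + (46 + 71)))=-59/ 998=-0.06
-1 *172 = -172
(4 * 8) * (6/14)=13.71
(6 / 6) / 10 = 1 / 10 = 0.10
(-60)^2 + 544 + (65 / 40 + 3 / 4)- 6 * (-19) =34083 / 8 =4260.38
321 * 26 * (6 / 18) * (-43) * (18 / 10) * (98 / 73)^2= -10339992936 / 26645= -388065.04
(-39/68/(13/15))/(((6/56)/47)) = -4935/17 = -290.29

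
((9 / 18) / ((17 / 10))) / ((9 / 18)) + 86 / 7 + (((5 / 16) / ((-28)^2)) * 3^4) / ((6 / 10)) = 2756819 / 213248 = 12.93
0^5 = 0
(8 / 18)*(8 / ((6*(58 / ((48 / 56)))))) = 16 / 1827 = 0.01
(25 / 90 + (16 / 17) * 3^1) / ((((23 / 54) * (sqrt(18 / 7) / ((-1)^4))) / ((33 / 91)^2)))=79497 * sqrt(14) / 498134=0.60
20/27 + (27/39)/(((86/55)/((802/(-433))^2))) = 6394337750/2829771477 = 2.26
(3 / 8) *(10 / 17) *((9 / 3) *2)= 45 / 34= 1.32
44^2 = 1936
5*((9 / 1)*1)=45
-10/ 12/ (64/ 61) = -305/ 384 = -0.79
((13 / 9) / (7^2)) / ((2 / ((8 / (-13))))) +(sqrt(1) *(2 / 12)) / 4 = 0.03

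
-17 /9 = -1.89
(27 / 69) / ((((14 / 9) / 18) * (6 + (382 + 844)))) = 729 / 198352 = 0.00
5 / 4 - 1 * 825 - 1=-3299 / 4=-824.75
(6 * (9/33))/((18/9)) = 0.82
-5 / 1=-5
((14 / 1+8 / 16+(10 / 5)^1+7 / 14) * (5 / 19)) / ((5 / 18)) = 306 / 19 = 16.11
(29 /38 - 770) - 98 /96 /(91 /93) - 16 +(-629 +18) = -1397.28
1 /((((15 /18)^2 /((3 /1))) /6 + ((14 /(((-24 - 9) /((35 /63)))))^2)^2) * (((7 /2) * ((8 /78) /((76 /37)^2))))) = 7010961466931136 /24854181549575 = 282.08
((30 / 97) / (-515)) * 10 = -60 / 9991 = -0.01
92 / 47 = 1.96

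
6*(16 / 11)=96 / 11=8.73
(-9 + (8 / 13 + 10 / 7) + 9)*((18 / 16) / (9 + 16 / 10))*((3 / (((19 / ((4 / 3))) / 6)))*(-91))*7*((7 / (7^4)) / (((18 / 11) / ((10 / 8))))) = -76725 / 197372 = -0.39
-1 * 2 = -2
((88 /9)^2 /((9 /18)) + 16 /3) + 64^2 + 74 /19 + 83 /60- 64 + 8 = 130563259 /30780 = 4241.82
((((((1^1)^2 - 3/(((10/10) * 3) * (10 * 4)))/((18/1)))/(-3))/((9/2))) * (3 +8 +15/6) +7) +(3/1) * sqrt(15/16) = 3 * sqrt(15)/4 +1667/240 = 9.85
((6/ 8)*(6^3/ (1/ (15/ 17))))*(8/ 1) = 19440/ 17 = 1143.53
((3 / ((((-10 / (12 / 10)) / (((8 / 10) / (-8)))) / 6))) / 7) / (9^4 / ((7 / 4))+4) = 27 / 3284000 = 0.00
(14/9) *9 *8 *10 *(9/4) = 2520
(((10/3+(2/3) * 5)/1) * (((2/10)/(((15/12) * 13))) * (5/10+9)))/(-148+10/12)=-304/57395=-0.01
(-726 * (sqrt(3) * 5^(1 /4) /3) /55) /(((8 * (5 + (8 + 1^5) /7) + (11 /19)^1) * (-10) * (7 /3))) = 19 * sqrt(3) * 5^(1 /4) /5125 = 0.01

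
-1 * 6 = -6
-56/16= -7/2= -3.50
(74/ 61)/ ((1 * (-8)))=-37/ 244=-0.15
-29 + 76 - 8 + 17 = 56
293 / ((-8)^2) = 293 / 64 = 4.58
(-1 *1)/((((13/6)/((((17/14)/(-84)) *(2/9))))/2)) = 17/5733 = 0.00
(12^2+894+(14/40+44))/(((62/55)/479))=114058043/248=459911.46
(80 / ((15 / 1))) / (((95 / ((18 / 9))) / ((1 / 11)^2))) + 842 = 29036402 / 34485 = 842.00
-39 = -39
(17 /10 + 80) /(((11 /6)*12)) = 817 /220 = 3.71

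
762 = 762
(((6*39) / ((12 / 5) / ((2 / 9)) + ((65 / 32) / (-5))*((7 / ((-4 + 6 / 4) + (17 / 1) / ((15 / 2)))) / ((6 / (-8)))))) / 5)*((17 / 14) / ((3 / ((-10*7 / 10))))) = 2652 / 109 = 24.33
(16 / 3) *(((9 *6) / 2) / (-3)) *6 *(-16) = 4608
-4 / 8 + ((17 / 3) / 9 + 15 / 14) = 227 / 189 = 1.20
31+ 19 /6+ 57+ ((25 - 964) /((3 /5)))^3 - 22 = -22998222335 /6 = -3833037055.83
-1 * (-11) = 11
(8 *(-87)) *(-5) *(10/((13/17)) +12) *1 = 1134480/13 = 87267.69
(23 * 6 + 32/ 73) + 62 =14632/ 73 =200.44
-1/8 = -0.12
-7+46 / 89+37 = 2716 / 89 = 30.52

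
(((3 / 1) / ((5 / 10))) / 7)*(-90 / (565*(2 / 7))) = -54 / 113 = -0.48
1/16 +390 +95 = 7761/16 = 485.06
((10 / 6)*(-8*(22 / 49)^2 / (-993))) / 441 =19360 / 3154287339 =0.00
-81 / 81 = -1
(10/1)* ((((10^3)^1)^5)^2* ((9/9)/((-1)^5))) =-10000000000000000000000000000000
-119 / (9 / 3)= -119 / 3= -39.67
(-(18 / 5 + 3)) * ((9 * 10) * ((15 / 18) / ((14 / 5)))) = -2475 / 14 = -176.79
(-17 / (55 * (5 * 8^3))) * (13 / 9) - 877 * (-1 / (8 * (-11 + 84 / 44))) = -15281069 / 1267200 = -12.06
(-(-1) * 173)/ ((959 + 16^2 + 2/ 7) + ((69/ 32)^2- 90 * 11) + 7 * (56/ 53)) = 65723392/ 90163131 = 0.73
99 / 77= 9 / 7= 1.29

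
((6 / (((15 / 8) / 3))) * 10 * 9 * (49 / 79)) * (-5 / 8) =-26460 / 79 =-334.94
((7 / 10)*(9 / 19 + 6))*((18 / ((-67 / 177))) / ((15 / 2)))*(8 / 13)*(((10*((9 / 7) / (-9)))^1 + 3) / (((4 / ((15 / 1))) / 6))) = -51727896 / 82745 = -625.15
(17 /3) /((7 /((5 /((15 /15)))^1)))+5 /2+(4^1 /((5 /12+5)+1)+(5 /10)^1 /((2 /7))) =8243 /924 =8.92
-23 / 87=-0.26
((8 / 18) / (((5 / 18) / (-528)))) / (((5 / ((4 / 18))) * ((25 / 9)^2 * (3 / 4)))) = -101376 / 15625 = -6.49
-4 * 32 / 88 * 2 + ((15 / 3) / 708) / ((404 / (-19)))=-9154069 / 3146352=-2.91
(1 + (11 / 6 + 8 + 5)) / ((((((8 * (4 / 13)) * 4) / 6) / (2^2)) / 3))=3705 / 32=115.78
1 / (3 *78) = 1 / 234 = 0.00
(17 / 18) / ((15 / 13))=221 / 270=0.82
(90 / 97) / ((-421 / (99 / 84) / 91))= -0.24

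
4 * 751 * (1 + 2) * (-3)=-27036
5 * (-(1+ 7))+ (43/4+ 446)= 1667/4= 416.75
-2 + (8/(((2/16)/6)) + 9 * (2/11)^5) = 382.00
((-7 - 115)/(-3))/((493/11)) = 1342/1479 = 0.91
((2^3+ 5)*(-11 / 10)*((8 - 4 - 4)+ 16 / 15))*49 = -56056 / 75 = -747.41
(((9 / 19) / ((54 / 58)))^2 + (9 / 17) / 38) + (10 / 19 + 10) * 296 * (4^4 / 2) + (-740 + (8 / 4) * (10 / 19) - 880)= 43877357893 / 110466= 397202.38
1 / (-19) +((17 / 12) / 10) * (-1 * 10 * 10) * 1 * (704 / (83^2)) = -589147 / 392673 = -1.50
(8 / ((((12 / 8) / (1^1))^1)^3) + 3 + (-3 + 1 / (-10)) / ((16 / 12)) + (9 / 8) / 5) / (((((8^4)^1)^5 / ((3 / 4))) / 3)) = 883 / 138350580552821637120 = 0.00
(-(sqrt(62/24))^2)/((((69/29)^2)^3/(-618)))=1899270863953/215836326162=8.80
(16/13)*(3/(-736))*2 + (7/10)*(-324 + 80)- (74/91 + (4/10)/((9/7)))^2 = -66366834353/385687575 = -172.07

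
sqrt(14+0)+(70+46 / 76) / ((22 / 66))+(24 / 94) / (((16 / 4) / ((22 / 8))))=sqrt(14)+757233 / 3572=215.73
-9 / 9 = -1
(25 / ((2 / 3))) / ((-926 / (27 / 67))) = -2025 / 124084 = -0.02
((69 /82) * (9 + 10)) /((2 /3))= 3933 /164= 23.98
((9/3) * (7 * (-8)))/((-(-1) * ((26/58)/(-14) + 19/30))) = -279.39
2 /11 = 0.18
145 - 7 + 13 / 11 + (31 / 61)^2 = 5707422 / 40931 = 139.44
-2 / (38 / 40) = -40 / 19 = -2.11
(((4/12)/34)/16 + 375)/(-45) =-612001/73440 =-8.33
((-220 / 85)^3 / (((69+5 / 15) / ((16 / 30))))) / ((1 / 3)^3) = -1149984 / 319345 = -3.60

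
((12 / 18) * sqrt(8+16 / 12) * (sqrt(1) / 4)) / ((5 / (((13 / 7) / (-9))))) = -13 * sqrt(21) / 2835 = -0.02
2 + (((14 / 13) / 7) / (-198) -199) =-253540 / 1287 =-197.00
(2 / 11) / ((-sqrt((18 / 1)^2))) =-1 / 99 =-0.01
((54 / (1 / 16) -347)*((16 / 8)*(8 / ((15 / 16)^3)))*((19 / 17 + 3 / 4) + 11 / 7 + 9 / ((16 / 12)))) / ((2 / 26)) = 21362671616 / 16065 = 1329764.81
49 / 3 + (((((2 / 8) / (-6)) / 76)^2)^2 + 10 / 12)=190013873061889 / 11068769304576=17.17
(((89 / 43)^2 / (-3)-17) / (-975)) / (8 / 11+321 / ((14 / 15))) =3148376 / 57411533205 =0.00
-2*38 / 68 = -19 / 17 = -1.12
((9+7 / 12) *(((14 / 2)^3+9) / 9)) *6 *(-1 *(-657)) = 1477520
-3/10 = -0.30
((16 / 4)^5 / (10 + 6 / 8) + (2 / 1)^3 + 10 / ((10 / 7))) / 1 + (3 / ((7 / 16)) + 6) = 37057 / 301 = 123.11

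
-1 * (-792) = 792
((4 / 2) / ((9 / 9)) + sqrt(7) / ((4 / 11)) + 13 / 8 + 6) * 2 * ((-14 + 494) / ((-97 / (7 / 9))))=-21560 / 291 - 6160 * sqrt(7) / 291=-130.10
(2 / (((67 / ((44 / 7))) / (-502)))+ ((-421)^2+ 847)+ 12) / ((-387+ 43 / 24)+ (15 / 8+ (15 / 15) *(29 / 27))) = -2254087548 / 4840549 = -465.67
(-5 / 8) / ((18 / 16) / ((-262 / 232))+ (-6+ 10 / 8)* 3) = 655 / 15978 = 0.04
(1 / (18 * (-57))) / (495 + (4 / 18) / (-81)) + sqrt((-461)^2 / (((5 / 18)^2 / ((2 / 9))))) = -27 / 13712414 + 2766 * sqrt(2) / 5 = 782.34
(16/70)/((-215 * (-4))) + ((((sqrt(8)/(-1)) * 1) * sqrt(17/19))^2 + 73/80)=18462443/2287600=8.07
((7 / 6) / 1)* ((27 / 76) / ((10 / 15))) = 189 / 304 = 0.62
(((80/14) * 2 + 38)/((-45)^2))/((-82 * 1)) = -173/581175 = -0.00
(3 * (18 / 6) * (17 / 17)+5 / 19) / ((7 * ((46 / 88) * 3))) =7744 / 9177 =0.84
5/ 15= 1/ 3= 0.33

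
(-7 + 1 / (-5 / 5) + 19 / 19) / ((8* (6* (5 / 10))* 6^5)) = -7 / 186624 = -0.00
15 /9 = 5 /3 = 1.67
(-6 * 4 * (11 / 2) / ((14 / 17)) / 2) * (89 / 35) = -49929 / 245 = -203.79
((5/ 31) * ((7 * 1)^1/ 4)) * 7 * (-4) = -245/ 31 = -7.90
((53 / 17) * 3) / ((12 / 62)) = 1643 / 34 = 48.32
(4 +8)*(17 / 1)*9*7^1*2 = 25704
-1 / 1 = -1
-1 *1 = -1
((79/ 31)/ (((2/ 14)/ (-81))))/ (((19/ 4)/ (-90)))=16125480/ 589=27377.72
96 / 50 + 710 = 17798 / 25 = 711.92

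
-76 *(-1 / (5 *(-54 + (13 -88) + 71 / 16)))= -1216 / 9965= -0.12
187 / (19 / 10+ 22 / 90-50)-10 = -59900 / 4307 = -13.91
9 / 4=2.25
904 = 904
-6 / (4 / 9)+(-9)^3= -1485 / 2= -742.50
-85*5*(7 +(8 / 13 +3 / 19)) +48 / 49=-39972144 / 12103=-3302.66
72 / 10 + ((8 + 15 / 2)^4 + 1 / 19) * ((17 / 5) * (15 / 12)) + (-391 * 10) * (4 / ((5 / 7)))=1358403871 / 6080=223421.69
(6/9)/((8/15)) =1.25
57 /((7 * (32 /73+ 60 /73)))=4161 /644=6.46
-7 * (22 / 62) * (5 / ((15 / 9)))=-231 / 31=-7.45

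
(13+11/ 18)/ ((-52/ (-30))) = 1225/ 156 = 7.85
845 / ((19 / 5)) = 4225 / 19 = 222.37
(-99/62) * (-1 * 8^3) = 25344/31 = 817.55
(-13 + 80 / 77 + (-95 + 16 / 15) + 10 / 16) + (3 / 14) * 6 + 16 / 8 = -942329 / 9240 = -101.98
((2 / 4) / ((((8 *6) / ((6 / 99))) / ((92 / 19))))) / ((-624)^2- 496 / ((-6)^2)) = 23 / 2929561360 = 0.00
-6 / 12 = -1 / 2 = -0.50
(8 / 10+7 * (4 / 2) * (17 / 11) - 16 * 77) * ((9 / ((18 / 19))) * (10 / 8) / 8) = -631997 / 352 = -1795.45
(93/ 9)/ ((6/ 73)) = 2263/ 18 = 125.72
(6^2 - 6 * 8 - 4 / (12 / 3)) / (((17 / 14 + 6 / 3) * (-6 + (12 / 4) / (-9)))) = 182 / 285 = 0.64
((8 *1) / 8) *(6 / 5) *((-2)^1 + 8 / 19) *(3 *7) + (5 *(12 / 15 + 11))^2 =65383 / 19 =3441.21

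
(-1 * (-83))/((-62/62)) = -83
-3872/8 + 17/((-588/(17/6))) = -1707841/3528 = -484.08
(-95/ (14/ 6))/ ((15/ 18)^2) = -2052/ 35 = -58.63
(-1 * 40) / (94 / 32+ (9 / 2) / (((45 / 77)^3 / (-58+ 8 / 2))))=240000 / 7286903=0.03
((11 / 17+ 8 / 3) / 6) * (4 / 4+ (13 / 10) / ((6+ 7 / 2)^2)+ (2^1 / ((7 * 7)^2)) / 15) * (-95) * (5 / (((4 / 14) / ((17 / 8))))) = -11145055675 / 5630688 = -1979.34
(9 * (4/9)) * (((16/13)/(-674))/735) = -0.00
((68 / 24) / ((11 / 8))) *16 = 32.97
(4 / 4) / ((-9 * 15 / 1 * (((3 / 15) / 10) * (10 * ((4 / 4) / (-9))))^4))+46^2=-28259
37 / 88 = 0.42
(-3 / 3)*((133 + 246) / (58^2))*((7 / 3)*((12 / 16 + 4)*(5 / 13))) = -252035 / 524784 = -0.48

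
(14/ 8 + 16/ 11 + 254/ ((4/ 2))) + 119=10965/ 44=249.20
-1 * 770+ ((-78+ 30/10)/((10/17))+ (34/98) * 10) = -894.03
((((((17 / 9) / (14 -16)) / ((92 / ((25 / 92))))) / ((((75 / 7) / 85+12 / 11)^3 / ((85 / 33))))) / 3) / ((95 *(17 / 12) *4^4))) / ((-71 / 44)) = 953252317325 / 39879405387793571328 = 0.00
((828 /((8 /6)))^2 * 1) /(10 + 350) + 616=67489 /40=1687.22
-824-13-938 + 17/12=-21283/12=-1773.58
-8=-8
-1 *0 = 0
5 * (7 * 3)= 105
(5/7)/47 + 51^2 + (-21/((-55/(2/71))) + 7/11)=3342472653/1284745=2601.66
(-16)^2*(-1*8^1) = -2048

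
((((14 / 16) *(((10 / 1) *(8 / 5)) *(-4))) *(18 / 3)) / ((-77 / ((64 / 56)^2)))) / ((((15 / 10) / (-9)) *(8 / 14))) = -4608 / 77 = -59.84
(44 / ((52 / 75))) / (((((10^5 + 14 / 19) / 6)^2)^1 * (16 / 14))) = 2084775 / 10429042578344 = 0.00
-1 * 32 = -32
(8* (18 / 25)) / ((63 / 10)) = 32 / 35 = 0.91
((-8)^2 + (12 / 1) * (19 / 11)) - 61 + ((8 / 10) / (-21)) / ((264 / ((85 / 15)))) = 44843 / 1890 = 23.73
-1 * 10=-10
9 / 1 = 9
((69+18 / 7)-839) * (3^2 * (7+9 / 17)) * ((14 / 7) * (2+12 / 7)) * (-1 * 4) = 75718656 / 49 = 1545278.69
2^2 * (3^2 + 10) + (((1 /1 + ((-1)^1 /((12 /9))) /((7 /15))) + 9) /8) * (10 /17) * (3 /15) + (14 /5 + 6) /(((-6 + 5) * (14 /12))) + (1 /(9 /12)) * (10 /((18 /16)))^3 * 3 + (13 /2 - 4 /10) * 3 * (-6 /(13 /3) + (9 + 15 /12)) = 54857007865 /18044208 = 3040.14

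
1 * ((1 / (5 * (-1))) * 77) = -77 / 5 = -15.40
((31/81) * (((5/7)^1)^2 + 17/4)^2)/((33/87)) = 86952179/3803184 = 22.86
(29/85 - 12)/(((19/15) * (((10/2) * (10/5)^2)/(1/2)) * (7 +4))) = -2973/142120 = -0.02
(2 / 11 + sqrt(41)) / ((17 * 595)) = 2 / 111265 + sqrt(41) / 10115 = 0.00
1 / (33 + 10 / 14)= 7 / 236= 0.03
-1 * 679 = -679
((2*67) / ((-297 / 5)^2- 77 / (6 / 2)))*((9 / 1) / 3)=15075 / 131351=0.11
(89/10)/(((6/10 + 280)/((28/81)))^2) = 174440/12914731449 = 0.00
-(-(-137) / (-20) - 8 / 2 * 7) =697 / 20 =34.85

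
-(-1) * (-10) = -10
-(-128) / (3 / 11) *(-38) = -53504 / 3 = -17834.67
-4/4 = -1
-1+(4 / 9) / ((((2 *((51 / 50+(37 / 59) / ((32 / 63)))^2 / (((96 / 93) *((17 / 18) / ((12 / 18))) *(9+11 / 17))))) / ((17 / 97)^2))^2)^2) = -86796243562154067458096953410076942961934378881732203603178495609 / 86796370854622676288791747644527638142147500069572203603178495609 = -1.00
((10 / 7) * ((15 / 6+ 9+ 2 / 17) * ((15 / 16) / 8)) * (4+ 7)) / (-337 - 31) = -325875 / 5605376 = -0.06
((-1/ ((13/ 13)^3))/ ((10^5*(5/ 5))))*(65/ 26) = -1/ 40000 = -0.00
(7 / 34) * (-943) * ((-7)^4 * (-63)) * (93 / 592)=92859296859 / 20128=4613438.83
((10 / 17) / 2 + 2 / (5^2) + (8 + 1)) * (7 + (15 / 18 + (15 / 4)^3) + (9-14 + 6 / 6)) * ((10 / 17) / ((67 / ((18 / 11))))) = 8113167 / 1064965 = 7.62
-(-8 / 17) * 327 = 2616 / 17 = 153.88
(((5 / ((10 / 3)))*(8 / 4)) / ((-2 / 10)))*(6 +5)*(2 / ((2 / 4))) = -660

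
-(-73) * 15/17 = 1095/17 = 64.41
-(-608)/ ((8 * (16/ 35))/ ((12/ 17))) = 1995/ 17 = 117.35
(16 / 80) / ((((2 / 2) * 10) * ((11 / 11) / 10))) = 1 / 5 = 0.20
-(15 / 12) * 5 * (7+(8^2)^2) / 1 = -102575 / 4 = -25643.75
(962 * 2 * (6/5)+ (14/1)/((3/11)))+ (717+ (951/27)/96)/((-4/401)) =-1201925921/17280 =-69555.90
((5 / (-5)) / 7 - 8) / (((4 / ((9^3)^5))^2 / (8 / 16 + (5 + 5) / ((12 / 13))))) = -13692344122894833735117101923923 / 56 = -244506145051693459555662500000.00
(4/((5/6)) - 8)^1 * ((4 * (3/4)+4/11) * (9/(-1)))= 96.87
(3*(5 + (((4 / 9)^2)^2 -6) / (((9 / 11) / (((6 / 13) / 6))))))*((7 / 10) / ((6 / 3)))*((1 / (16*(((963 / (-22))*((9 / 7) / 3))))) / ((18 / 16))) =-367379705 / 26612439516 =-0.01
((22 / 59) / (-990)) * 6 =-2 / 885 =-0.00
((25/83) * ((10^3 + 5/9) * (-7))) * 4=-6303500/747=-8438.42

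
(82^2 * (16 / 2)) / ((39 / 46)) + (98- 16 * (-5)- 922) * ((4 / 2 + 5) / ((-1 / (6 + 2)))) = 4099328 / 39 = 105110.97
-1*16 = -16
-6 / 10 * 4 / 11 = -12 / 55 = -0.22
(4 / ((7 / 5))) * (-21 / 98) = -30 / 49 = -0.61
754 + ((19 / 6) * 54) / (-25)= 18679 / 25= 747.16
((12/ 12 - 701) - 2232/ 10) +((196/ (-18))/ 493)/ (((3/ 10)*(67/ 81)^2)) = -10216754132/ 11065385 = -923.31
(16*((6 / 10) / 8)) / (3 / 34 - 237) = -68 / 13425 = -0.01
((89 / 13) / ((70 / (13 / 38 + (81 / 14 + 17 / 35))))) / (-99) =-65237 / 9984975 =-0.01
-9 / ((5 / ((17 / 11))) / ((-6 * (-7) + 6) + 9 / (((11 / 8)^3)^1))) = -10479888 / 73205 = -143.16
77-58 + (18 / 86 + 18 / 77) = 64376 / 3311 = 19.44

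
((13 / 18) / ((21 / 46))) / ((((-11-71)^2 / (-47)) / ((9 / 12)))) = -0.01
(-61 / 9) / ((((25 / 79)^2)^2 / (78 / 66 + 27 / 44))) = -187700440339 / 154687500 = -1213.42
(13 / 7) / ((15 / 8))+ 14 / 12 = 151 / 70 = 2.16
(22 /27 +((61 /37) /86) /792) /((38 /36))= 6160535 /7980456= 0.77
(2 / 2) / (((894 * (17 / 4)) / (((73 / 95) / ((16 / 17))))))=73 / 339720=0.00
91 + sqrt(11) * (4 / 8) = sqrt(11) / 2 + 91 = 92.66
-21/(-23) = 21/23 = 0.91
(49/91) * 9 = 63/13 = 4.85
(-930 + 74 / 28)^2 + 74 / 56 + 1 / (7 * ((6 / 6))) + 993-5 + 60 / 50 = 210940574 / 245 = 860981.93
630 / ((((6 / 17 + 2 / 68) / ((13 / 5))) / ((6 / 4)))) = 6426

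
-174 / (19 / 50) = -457.89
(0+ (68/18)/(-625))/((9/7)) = -238/50625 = -0.00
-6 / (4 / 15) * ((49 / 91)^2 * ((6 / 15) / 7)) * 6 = -378 / 169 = -2.24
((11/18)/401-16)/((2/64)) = -1847632/3609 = -511.95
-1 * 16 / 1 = -16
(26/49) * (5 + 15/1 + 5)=650/49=13.27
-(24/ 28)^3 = -216/ 343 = -0.63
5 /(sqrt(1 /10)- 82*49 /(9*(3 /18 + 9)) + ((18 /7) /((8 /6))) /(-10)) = -5218266900 /51028223761- 10672200*sqrt(10) /51028223761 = -0.10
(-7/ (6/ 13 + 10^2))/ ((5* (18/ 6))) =-91/ 19590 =-0.00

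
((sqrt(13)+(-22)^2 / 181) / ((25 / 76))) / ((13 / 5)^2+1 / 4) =2.72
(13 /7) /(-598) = -1 /322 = -0.00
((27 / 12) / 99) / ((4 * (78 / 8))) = 1 / 1716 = 0.00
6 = 6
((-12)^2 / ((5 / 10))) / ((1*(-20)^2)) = 18 / 25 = 0.72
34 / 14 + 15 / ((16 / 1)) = 377 / 112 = 3.37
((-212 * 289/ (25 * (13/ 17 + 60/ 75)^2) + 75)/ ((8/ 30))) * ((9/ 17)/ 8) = -2211269895/ 9622816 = -229.79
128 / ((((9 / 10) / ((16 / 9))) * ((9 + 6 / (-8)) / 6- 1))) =163840 / 243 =674.24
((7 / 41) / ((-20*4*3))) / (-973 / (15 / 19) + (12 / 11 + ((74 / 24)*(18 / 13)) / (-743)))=743743 / 1287397245128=0.00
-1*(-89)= 89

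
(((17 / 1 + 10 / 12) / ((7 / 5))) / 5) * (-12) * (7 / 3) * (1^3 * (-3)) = 214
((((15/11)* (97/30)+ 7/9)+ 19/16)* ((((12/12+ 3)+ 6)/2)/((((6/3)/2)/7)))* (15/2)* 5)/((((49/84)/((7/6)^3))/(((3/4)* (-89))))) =-38528889875/25344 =-1520237.13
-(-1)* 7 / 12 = 7 / 12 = 0.58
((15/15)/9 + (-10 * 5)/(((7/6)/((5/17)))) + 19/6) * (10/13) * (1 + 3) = -399580/13923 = -28.70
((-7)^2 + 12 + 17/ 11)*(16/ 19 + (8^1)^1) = 115584/ 209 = 553.03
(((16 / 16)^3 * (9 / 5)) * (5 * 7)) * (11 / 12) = 231 / 4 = 57.75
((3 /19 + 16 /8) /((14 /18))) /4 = 369 /532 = 0.69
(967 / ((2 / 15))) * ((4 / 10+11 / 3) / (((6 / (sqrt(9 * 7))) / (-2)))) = -58987 * sqrt(7) / 2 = -78032.47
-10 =-10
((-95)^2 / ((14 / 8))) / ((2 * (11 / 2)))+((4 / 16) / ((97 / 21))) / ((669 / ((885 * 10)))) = 1564143275 / 3331174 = 469.55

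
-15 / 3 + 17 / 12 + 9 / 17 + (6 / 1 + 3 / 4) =377 / 102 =3.70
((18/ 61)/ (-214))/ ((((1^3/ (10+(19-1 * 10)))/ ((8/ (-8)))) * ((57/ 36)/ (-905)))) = -97740/ 6527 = -14.97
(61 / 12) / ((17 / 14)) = 427 / 102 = 4.19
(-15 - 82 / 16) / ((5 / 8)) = -32.20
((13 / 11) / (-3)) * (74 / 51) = -962 / 1683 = -0.57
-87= -87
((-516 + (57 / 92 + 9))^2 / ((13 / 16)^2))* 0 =0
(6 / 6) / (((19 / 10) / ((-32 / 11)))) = -320 / 209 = -1.53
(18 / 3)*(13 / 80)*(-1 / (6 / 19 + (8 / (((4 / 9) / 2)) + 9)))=-247 / 11480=-0.02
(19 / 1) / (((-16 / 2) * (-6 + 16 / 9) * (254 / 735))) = 6615 / 4064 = 1.63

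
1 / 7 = 0.14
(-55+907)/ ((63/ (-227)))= -64468/ 21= -3069.90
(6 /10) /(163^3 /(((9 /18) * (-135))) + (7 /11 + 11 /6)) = -1782 /190545533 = -0.00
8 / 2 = 4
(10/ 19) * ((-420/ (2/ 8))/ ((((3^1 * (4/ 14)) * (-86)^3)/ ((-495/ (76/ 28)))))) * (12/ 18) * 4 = -22638000/ 28702027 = -0.79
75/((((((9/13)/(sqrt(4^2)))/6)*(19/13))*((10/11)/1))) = 37180/19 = 1956.84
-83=-83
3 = 3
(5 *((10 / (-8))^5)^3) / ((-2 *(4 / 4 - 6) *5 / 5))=-30517578125 / 2147483648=-14.21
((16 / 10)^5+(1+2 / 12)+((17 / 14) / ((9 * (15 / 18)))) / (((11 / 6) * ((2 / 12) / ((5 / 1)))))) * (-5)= -71.51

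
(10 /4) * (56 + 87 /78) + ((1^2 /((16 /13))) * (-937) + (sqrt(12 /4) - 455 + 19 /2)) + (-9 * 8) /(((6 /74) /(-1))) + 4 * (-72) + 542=sqrt(3) + 16219 /208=79.71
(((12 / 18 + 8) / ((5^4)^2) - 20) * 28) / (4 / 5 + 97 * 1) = -656249272 / 114609375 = -5.73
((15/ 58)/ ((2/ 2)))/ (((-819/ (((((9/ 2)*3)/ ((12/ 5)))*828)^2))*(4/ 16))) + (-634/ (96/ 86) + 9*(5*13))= -1734305149/ 63336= -27382.61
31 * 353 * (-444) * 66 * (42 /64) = -841768389 /4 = -210442097.25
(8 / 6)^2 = 16 / 9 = 1.78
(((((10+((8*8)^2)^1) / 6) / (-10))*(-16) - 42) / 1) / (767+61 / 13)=102661 / 75240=1.36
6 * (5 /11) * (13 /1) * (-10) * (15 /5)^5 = -947700 /11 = -86154.55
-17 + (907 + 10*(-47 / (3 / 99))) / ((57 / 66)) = -321589 / 19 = -16925.74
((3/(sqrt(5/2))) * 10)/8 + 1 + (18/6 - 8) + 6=2 + 3 * sqrt(10)/4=4.37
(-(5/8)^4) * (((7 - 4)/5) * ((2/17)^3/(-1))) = 375/2515456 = 0.00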